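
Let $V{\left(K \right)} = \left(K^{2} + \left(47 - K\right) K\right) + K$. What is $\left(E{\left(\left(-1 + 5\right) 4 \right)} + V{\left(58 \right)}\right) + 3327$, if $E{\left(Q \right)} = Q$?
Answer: $6127$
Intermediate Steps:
$V{\left(K \right)} = K + K^{2} + K \left(47 - K\right)$ ($V{\left(K \right)} = \left(K^{2} + K \left(47 - K\right)\right) + K = K + K^{2} + K \left(47 - K\right)$)
$\left(E{\left(\left(-1 + 5\right) 4 \right)} + V{\left(58 \right)}\right) + 3327 = \left(\left(-1 + 5\right) 4 + 48 \cdot 58\right) + 3327 = \left(4 \cdot 4 + 2784\right) + 3327 = \left(16 + 2784\right) + 3327 = 2800 + 3327 = 6127$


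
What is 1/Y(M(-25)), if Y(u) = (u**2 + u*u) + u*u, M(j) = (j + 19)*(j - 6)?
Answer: 1/103788 ≈ 9.6350e-6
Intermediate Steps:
M(j) = (-6 + j)*(19 + j) (M(j) = (19 + j)*(-6 + j) = (-6 + j)*(19 + j))
Y(u) = 3*u**2 (Y(u) = (u**2 + u**2) + u**2 = 2*u**2 + u**2 = 3*u**2)
1/Y(M(-25)) = 1/(3*(-114 + (-25)**2 + 13*(-25))**2) = 1/(3*(-114 + 625 - 325)**2) = 1/(3*186**2) = 1/(3*34596) = 1/103788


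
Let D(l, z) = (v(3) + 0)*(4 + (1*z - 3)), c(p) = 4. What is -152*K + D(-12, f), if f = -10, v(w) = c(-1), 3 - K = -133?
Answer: -20708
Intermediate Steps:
K = 136 (K = 3 - 1*(-133) = 3 + 133 = 136)
v(w) = 4
D(l, z) = 4 + 4*z (D(l, z) = (4 + 0)*(4 + (1*z - 3)) = 4*(4 + (z - 3)) = 4*(4 + (-3 + z)) = 4*(1 + z) = 4 + 4*z)
-152*K + D(-12, f) = -152*136 + (4 + 4*(-10)) = -20672 + (4 - 40) = -20672 - 36 = -20708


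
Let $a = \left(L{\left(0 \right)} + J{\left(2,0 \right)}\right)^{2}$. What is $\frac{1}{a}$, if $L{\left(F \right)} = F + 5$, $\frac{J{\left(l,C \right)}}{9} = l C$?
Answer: $\frac{1}{25} \approx 0.04$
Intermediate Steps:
$J{\left(l,C \right)} = 9 C l$ ($J{\left(l,C \right)} = 9 l C = 9 C l$)
$L{\left(F \right)} = 5 + F$
$a = 25$ ($a = \left(\left(5 + 0\right) + 9 \cdot 0 \cdot 2\right)^{2} = \left(5 + 0\right)^{2} = 5^{2} = 25$)
$\frac{1}{a} = \frac{1}{25}$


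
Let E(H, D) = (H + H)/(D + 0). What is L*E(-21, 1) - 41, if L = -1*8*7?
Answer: 2311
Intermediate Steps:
L = -56 (L = -8*7 = -56)
E(H, D) = 2*H/D (E(H, D) = (2*H)/D = 2*H/D)
L*E(-21, 1) - 41 = -112*(-21)/1 - 41 = -112*(-21) - 41 = -56*(-42) - 41 = 2352 - 41 = 2311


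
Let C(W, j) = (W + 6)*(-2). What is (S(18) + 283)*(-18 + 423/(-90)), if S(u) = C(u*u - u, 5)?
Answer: 77407/10 ≈ 7740.7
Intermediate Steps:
C(W, j) = -12 - 2*W (C(W, j) = (6 + W)*(-2) = -12 - 2*W)
S(u) = -12 - 2*u² + 2*u (S(u) = -12 - 2*(u*u - u) = -12 - 2*(u² - u) = -12 + (-2*u² + 2*u) = -12 - 2*u² + 2*u)
(S(18) + 283)*(-18 + 423/(-90)) = ((-12 - 2*18² + 2*18) + 283)*(-18 + 423/(-90)) = ((-12 - 2*324 + 36) + 283)*(-18 + 423*(-1/90)) = ((-12 - 648 + 36) + 283)*(-18 - 47/10) = (-624 + 283)*(-227/10) = -341*(-227/10) = 77407/10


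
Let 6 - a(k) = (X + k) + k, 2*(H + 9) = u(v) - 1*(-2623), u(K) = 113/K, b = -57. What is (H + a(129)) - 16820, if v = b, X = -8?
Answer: -898462/57 ≈ -15762.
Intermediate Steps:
v = -57
H = 74186/57 (H = -9 + (113/(-57) - 1*(-2623))/2 = -9 + (113*(-1/57) + 2623)/2 = -9 + (-113/57 + 2623)/2 = -9 + (1/2)*(149398/57) = -9 + 74699/57 = 74186/57 ≈ 1301.5)
a(k) = 14 - 2*k (a(k) = 6 - ((-8 + k) + k) = 6 - (-8 + 2*k) = 6 + (8 - 2*k) = 14 - 2*k)
(H + a(129)) - 16820 = (74186/57 + (14 - 2*129)) - 16820 = (74186/57 + (14 - 258)) - 16820 = (74186/57 - 244) - 16820 = 60278/57 - 16820 = -898462/57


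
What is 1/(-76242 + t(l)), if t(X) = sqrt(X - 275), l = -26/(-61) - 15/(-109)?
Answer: -84488843/6441598672127 - I*sqrt(12132603174)/38649592032762 ≈ -1.3116e-5 - 2.8499e-9*I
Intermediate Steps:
l = 3749/6649 (l = -26*(-1/61) - 15*(-1/109) = 26/61 + 15/109 = 3749/6649 ≈ 0.56384)
t(X) = sqrt(-275 + X)
1/(-76242 + t(l)) = 1/(-76242 + sqrt(-275 + 3749/6649)) = 1/(-76242 + sqrt(-1824726/6649)) = 1/(-76242 + I*sqrt(12132603174)/6649)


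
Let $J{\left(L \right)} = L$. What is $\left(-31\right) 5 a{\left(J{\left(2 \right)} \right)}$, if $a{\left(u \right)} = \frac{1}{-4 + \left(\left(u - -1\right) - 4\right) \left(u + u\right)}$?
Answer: $\frac{155}{8} \approx 19.375$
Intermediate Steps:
$a{\left(u \right)} = \frac{1}{-4 + 2 u \left(-3 + u\right)}$ ($a{\left(u \right)} = \frac{1}{-4 + \left(\left(u + 1\right) - 4\right) 2 u} = \frac{1}{-4 + \left(\left(1 + u\right) - 4\right) 2 u} = \frac{1}{-4 + \left(-3 + u\right) 2 u} = \frac{1}{-4 + 2 u \left(-3 + u\right)}$)
$\left(-31\right) 5 a{\left(J{\left(2 \right)} \right)} = \left(-31\right) 5 \frac{1}{2 \left(-2 + 2^{2} - 6\right)} = - 155 \frac{1}{2 \left(-2 + 4 - 6\right)} = - 155 \frac{1}{2 \left(-4\right)} = - 155 \cdot \frac{1}{2} \left(- \frac{1}{4}\right) = \left(-155\right) \left(- \frac{1}{8}\right) = \frac{155}{8}$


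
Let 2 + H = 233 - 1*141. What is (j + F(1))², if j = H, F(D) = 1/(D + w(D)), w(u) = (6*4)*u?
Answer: 5067001/625 ≈ 8107.2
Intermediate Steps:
w(u) = 24*u
F(D) = 1/(25*D) (F(D) = 1/(D + 24*D) = 1/(25*D))
H = 90 (H = -2 + (233 - 1*141) = -2 + (233 - 141) = -2 + 92 = 90)
j = 90
(j + F(1))² = (90 + (1/25)/1)² = (90 + (1/25)*1)² = (90 + 1/25)² = (2251/25)² = 5067001/625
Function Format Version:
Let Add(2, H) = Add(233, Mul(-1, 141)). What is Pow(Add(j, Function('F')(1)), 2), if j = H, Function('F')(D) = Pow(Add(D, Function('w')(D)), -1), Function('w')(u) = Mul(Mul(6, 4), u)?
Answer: Rational(5067001, 625) ≈ 8107.2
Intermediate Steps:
Function('w')(u) = Mul(24, u)
Function('F')(D) = Mul(Rational(1, 25), Pow(D, -1)) (Function('F')(D) = Pow(Add(D, Mul(24, D)), -1) = Pow(Mul(25, D), -1) = Mul(Rational(1, 25), Pow(D, -1)))
H = 90 (H = Add(-2, Add(233, Mul(-1, 141))) = Add(-2, Add(233, -141)) = Add(-2, 92) = 90)
j = 90
Pow(Add(j, Function('F')(1)), 2) = Pow(Add(90, Mul(Rational(1, 25), Pow(1, -1))), 2) = Pow(Add(90, Mul(Rational(1, 25), 1)), 2) = Pow(Add(90, Rational(1, 25)), 2) = Pow(Rational(2251, 25), 2) = Rational(5067001, 625)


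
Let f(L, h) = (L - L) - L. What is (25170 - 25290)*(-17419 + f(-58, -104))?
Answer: 2083320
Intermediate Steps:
f(L, h) = -L (f(L, h) = 0 - L = -L)
(25170 - 25290)*(-17419 + f(-58, -104)) = (25170 - 25290)*(-17419 - 1*(-58)) = -120*(-17419 + 58) = -120*(-17361) = 2083320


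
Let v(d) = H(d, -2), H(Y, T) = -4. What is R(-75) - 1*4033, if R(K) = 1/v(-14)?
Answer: -16133/4 ≈ -4033.3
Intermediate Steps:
v(d) = -4
R(K) = -¼ (R(K) = 1/(-4) = -¼)
R(-75) - 1*4033 = -¼ - 1*4033 = -¼ - 4033 = -16133/4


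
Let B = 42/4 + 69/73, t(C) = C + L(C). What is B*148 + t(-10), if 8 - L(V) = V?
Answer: 124238/73 ≈ 1701.9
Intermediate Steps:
L(V) = 8 - V
t(C) = 8 (t(C) = C + (8 - C) = 8)
B = 1671/146 (B = 42*(1/4) + 69*(1/73) = 21/2 + 69/73 = 1671/146 ≈ 11.445)
B*148 + t(-10) = (1671/146)*148 + 8 = 123654/73 + 8 = 124238/73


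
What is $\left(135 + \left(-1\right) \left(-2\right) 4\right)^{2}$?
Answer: $20449$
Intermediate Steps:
$\left(135 + \left(-1\right) \left(-2\right) 4\right)^{2} = \left(135 + 2 \cdot 4\right)^{2} = \left(135 + 8\right)^{2} = 143^{2} = 20449$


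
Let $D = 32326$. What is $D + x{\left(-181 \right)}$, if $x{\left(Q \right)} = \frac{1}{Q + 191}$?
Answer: $\frac{323261}{10} \approx 32326.0$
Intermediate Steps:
$x{\left(Q \right)} = \frac{1}{191 + Q}$
$D + x{\left(-181 \right)} = 32326 + \frac{1}{191 - 181} = 32326 + \frac{1}{10} = \frac{323261}{10}$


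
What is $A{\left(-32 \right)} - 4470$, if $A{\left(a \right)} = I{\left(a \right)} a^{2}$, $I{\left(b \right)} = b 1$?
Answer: $-37238$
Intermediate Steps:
$I{\left(b \right)} = b$
$A{\left(a \right)} = a^{3}$ ($A{\left(a \right)} = a a^{2} = a^{3}$)
$A{\left(-32 \right)} - 4470 = \left(-32\right)^{3} - 4470 = -32768 - 4470 = -37238$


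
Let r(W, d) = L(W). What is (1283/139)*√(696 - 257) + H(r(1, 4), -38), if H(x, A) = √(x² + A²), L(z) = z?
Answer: 17*√5 + 1283*√439/139 ≈ 231.41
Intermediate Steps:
r(W, d) = W
H(x, A) = √(A² + x²)
(1283/139)*√(696 - 257) + H(r(1, 4), -38) = (1283/139)*√(696 - 257) + √((-38)² + 1²) = (1283*(1/139))*√439 + √(1444 + 1) = 1283*√439/139 + √1445 = 1283*√439/139 + 17*√5 = 17*√5 + 1283*√439/139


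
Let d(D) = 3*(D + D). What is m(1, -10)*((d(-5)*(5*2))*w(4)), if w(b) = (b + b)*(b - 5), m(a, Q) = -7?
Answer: -16800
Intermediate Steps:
d(D) = 6*D (d(D) = 3*(2*D) = 6*D)
w(b) = 2*b*(-5 + b) (w(b) = (2*b)*(-5 + b) = 2*b*(-5 + b))
m(1, -10)*((d(-5)*(5*2))*w(4)) = -7*(6*(-5))*(5*2)*2*4*(-5 + 4) = -7*(-30*10)*2*4*(-1) = -(-2100)*(-8) = -7*2400 = -16800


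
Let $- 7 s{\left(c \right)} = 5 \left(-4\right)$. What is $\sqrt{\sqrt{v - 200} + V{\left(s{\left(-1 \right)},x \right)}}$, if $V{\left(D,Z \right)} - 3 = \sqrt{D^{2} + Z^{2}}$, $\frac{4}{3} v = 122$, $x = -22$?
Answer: $\frac{\sqrt{588 + 56 \sqrt{6029} + 98 i \sqrt{434}}}{14} \approx 5.1205 + 1.0171 i$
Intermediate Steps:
$v = \frac{183}{2}$ ($v = \frac{3}{4} \cdot 122 = \frac{183}{2} \approx 91.5$)
$s{\left(c \right)} = \frac{20}{7}$ ($s{\left(c \right)} = - \frac{5 \left(-4\right)}{7} = \left(- \frac{1}{7}\right) \left(-20\right) = \frac{20}{7}$)
$V{\left(D,Z \right)} = 3 + \sqrt{D^{2} + Z^{2}}$
$\sqrt{\sqrt{v - 200} + V{\left(s{\left(-1 \right)},x \right)}} = \sqrt{\sqrt{\frac{183}{2} - 200} + \left(3 + \sqrt{\left(\frac{20}{7}\right)^{2} + \left(-22\right)^{2}}\right)} = \sqrt{\sqrt{- \frac{217}{2}} + \left(3 + \sqrt{\frac{400}{49} + 484}\right)} = \sqrt{\frac{i \sqrt{434}}{2} + \left(3 + \sqrt{\frac{24116}{49}}\right)} = \sqrt{\frac{i \sqrt{434}}{2} + \left(3 + \frac{2 \sqrt{6029}}{7}\right)} = \sqrt{3 + \frac{2 \sqrt{6029}}{7} + \frac{i \sqrt{434}}{2}}$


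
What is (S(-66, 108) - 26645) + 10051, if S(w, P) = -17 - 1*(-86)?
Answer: -16525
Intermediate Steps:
S(w, P) = 69 (S(w, P) = -17 + 86 = 69)
(S(-66, 108) - 26645) + 10051 = (69 - 26645) + 10051 = -26576 + 10051 = -16525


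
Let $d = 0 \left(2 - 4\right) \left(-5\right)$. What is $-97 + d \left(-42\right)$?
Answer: $-97$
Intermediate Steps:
$d = 0$ ($d = 0 \left(2 - 4\right) \left(-5\right) = 0 \left(-2\right) \left(-5\right) = 0 \left(-5\right) = 0$)
$-97 + d \left(-42\right) = -97 + 0 \left(-42\right) = -97 + 0 = -97$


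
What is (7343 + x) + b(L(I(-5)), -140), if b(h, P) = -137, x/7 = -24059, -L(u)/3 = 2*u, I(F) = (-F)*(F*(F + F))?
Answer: -161207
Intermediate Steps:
I(F) = -2*F³ (I(F) = (-F)*(F*(2*F)) = (-F)*(2*F²) = -2*F³)
L(u) = -6*u
x = -168413 (x = 7*(-24059) = -168413)
(7343 + x) + b(L(I(-5)), -140) = (7343 - 168413) - 137 = -161070 - 137 = -161207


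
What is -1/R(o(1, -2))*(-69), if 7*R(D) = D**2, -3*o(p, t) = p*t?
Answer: 4347/4 ≈ 1086.8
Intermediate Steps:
o(p, t) = -p*t/3
R(D) = D**2/7
-1/R(o(1, -2))*(-69) = -1/((-1/3*1*(-2))**2/7)*(-69) = -1/((2/3)**2/7)*(-69) = -1/((1/7)*(4/9))*(-69) = -1/4/63*(-69) = -1*63/4*(-69) = -63/4*(-69) = 4347/4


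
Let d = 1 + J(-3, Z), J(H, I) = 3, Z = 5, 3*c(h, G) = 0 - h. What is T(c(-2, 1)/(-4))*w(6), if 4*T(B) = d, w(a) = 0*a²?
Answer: 0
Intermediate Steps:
c(h, G) = -h/3 (c(h, G) = (0 - h)/3 = (-h)/3 = -h/3)
w(a) = 0
d = 4 (d = 1 + 3 = 4)
T(B) = 1 (T(B) = (¼)*4 = 1)
T(c(-2, 1)/(-4))*w(6) = 1*0 = 0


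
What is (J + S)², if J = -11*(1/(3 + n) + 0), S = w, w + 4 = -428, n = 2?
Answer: 4713241/25 ≈ 1.8853e+5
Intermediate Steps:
w = -432 (w = -4 - 428 = -432)
S = -432
J = -11/5 (J = -11*(1/(3 + 2) + 0) = -11*(1/5 + 0) = -11*(⅕ + 0) = -11*⅕ = -11/5 ≈ -2.2000)
(J + S)² = (-11/5 - 432)² = (-2171/5)² = 4713241/25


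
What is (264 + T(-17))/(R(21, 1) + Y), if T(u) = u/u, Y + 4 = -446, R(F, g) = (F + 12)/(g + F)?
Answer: -530/897 ≈ -0.59086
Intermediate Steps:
R(F, g) = (12 + F)/(F + g)
Y = -450 (Y = -4 - 446 = -450)
T(u) = 1
(264 + T(-17))/(R(21, 1) + Y) = (264 + 1)/((12 + 21)/(21 + 1) - 450) = 265/(33/22 - 450) = 265/((1/22)*33 - 450) = 265/(3/2 - 450) = 265/(-897/2) = 265*(-2/897) = -530/897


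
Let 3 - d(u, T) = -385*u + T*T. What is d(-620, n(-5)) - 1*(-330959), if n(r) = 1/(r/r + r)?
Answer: 1476191/16 ≈ 92262.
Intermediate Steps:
n(r) = 1/(1 + r)
d(u, T) = 3 - T**2 + 385*u (d(u, T) = 3 - (-385*u + T*T) = 3 - (-385*u + T**2) = 3 - (T**2 - 385*u) = 3 + (-T**2 + 385*u) = 3 - T**2 + 385*u)
d(-620, n(-5)) - 1*(-330959) = (3 - (1/(1 - 5))**2 + 385*(-620)) - 1*(-330959) = (3 - (1/(-4))**2 - 238700) + 330959 = (3 - (-1/4)**2 - 238700) + 330959 = (3 - 1*1/16 - 238700) + 330959 = (3 - 1/16 - 238700) + 330959 = -3819153/16 + 330959 = 1476191/16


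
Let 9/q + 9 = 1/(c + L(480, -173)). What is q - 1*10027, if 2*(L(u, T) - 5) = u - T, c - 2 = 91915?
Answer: -16651203190/1660471 ≈ -10028.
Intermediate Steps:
c = 91917 (c = 2 + 91915 = 91917)
L(u, T) = 5 + u/2 - T/2 (L(u, T) = 5 + (u - T)/2 = 5 + (u/2 - T/2) = 5 + u/2 - T/2)
q = -1660473/1660471 (q = 9/(-9 + 1/(91917 + (5 + (½)*480 - ½*(-173)))) = 9/(-9 + 1/(91917 + (5 + 240 + 173/2))) = 9/(-9 + 1/(91917 + 663/2)) = 9/(-9 + 1/(184497/2)) = 9/(-9 + 2/184497) = 9/(-1660471/184497) = 9*(-184497/1660471) = -1660473/1660471 ≈ -1.0000)
q - 1*10027 = -1660473/1660471 - 1*10027 = -1660473/1660471 - 10027 = -16651203190/1660471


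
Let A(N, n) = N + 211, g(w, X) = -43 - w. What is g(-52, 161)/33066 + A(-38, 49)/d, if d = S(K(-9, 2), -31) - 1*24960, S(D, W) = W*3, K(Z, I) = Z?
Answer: -610549/92044722 ≈ -0.0066332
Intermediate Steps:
S(D, W) = 3*W
d = -25053 (d = 3*(-31) - 1*24960 = -93 - 24960 = -25053)
A(N, n) = 211 + N
g(-52, 161)/33066 + A(-38, 49)/d = (-43 - 1*(-52))/33066 + (211 - 38)/(-25053) = (-43 + 52)*(1/33066) + 173*(-1/25053) = 9*(1/33066) - 173/25053 = 1/3674 - 173/25053 = -610549/92044722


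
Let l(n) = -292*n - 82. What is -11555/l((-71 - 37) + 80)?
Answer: -11555/8094 ≈ -1.4276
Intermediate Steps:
l(n) = -82 - 292*n
-11555/l((-71 - 37) + 80) = -11555/(-82 - 292*((-71 - 37) + 80)) = -11555/(-82 - 292*(-108 + 80)) = -11555/(-82 - 292*(-28)) = -11555/(-82 + 8176) = -11555/8094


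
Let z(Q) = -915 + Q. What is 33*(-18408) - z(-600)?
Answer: -605949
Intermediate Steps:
33*(-18408) - z(-600) = 33*(-18408) - (-915 - 600) = -607464 - 1*(-1515) = -607464 + 1515 = -605949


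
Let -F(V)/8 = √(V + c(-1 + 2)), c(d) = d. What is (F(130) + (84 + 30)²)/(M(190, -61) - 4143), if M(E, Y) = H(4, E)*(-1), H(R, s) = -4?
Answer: -12996/4139 + 8*√131/4139 ≈ -3.1178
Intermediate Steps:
F(V) = -8*√(1 + V) (F(V) = -8*√(V + (-1 + 2)) = -8*√(V + 1) = -8*√(1 + V))
M(E, Y) = 4 (M(E, Y) = -4*(-1) = 4)
(F(130) + (84 + 30)²)/(M(190, -61) - 4143) = (-8*√(1 + 130) + (84 + 30)²)/(4 - 4143) = (-8*√131 + 114²)/(-4139) = (-8*√131 + 12996)*(-1/4139) = (12996 - 8*√131)*(-1/4139) = -12996/4139 + 8*√131/4139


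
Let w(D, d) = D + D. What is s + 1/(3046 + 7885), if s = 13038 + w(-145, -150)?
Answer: 139348389/10931 ≈ 12748.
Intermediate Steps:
w(D, d) = 2*D
s = 12748 (s = 13038 + 2*(-145) = 13038 - 290 = 12748)
s + 1/(3046 + 7885) = 12748 + 1/(3046 + 7885) = 12748 + 1/10931 = 139348389/10931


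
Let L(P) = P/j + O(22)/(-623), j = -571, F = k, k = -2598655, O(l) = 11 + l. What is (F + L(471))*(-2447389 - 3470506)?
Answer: 5470665776028541945/355733 ≈ 1.5379e+13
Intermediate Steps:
F = -2598655
L(P) = -33/623 - P/571 (L(P) = P/(-571) + (11 + 22)/(-623) = P*(-1/571) + 33*(-1/623) = -P/571 - 33/623 = -33/623 - P/571)
(F + L(471))*(-2447389 - 3470506) = (-2598655 + (-33/623 - 1/571*471))*(-2447389 - 3470506) = (-2598655 + (-33/623 - 471/571))*(-5917895) = (-2598655 - 312276/355733)*(-5917895) = -924427651391/355733*(-5917895) = 5470665776028541945/355733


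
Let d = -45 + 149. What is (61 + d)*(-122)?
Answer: -20130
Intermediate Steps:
d = 104
(61 + d)*(-122) = (61 + 104)*(-122) = 165*(-122) = -20130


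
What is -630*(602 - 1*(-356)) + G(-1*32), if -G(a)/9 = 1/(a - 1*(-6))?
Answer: -15692031/26 ≈ -6.0354e+5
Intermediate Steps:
G(a) = -9/(6 + a) (G(a) = -9/(a - 1*(-6)) = -9/(a + 6) = -9/(6 + a))
-630*(602 - 1*(-356)) + G(-1*32) = -630*(602 - 1*(-356)) - 9/(6 - 1*32) = -630*(602 + 356) - 9/(6 - 32) = -630*958 - 9/(-26) = -603540 - 9*(-1/26) = -603540 + 9/26 = -15692031/26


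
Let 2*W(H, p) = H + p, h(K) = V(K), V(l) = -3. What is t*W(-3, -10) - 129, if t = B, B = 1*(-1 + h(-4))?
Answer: -103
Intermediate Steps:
h(K) = -3
W(H, p) = H/2 + p/2 (W(H, p) = (H + p)/2 = H/2 + p/2)
B = -4 (B = 1*(-1 - 3) = 1*(-4) = -4)
t = -4
t*W(-3, -10) - 129 = -4*((1/2)*(-3) + (1/2)*(-10)) - 129 = -4*(-3/2 - 5) - 129 = -4*(-13/2) - 129 = 26 - 129 = -103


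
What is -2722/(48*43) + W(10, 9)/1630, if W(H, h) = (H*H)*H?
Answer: -118643/168216 ≈ -0.70530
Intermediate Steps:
W(H, h) = H³ (W(H, h) = H²*H = H³)
-2722/(48*43) + W(10, 9)/1630 = -2722/(48*43) + 10³/1630 = -2722/2064 + 1000*(1/1630) = -2722*1/2064 + 100/163 = -1361/1032 + 100/163 = -118643/168216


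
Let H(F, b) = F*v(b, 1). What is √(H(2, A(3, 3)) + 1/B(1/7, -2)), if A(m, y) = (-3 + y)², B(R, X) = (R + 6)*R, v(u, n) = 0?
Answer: 7*√43/43 ≈ 1.0675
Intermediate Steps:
B(R, X) = R*(6 + R) (B(R, X) = (6 + R)*R = R*(6 + R))
H(F, b) = 0 (H(F, b) = F*0 = 0)
√(H(2, A(3, 3)) + 1/B(1/7, -2)) = √(0 + 1/((6 + 1/7)/7)) = √(0 + 1/((6 + ⅐)/7)) = √(0 + 1/((⅐)*(43/7))) = √(0 + 1/(43/49)) = √(0 + 49/43) = √(49/43) = 7*√43/43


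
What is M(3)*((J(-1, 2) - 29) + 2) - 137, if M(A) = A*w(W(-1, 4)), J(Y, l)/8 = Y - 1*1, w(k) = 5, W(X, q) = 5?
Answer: -782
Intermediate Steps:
J(Y, l) = -8 + 8*Y (J(Y, l) = 8*(Y - 1*1) = 8*(Y - 1) = 8*(-1 + Y) = -8 + 8*Y)
M(A) = 5*A (M(A) = A*5 = 5*A)
M(3)*((J(-1, 2) - 29) + 2) - 137 = (5*3)*(((-8 + 8*(-1)) - 29) + 2) - 137 = 15*(((-8 - 8) - 29) + 2) - 137 = 15*((-16 - 29) + 2) - 137 = 15*(-45 + 2) - 137 = 15*(-43) - 137 = -645 - 137 = -782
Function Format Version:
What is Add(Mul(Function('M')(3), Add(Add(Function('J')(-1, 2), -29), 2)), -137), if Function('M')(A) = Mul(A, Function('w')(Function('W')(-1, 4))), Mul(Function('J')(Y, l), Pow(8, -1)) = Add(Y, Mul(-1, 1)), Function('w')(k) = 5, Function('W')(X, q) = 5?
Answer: -782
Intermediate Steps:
Function('J')(Y, l) = Add(-8, Mul(8, Y)) (Function('J')(Y, l) = Mul(8, Add(Y, Mul(-1, 1))) = Mul(8, Add(Y, -1)) = Mul(8, Add(-1, Y)) = Add(-8, Mul(8, Y)))
Function('M')(A) = Mul(5, A) (Function('M')(A) = Mul(A, 5) = Mul(5, A))
Add(Mul(Function('M')(3), Add(Add(Function('J')(-1, 2), -29), 2)), -137) = Add(Mul(Mul(5, 3), Add(Add(Add(-8, Mul(8, -1)), -29), 2)), -137) = Add(Mul(15, Add(Add(Add(-8, -8), -29), 2)), -137) = Add(Mul(15, Add(Add(-16, -29), 2)), -137) = Add(Mul(15, Add(-45, 2)), -137) = Add(Mul(15, -43), -137) = Add(-645, -137) = -782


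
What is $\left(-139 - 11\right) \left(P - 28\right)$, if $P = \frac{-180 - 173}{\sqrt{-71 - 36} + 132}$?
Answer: $\frac{80619600}{17531} - \frac{52950 i \sqrt{107}}{17531} \approx 4598.7 - 31.243 i$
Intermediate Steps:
$P = - \frac{353}{132 + i \sqrt{107}}$ ($P = - \frac{353}{\sqrt{-107} + 132} = - \frac{353}{i \sqrt{107} + 132} = - \frac{353}{132 + i \sqrt{107}} \approx -2.6579 + 0.20829 i$)
$\left(-139 - 11\right) \left(P - 28\right) = \left(-139 - 11\right) \left(\left(- \frac{46596}{17531} + \frac{353 i \sqrt{107}}{17531}\right) - 28\right) = - 150 \left(- \frac{537464}{17531} + \frac{353 i \sqrt{107}}{17531}\right) = \frac{80619600}{17531} - \frac{52950 i \sqrt{107}}{17531}$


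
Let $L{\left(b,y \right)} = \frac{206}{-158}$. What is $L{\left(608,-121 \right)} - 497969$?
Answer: $- \frac{39339654}{79} \approx -4.9797 \cdot 10^{5}$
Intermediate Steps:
$L{\left(b,y \right)} = - \frac{103}{79}$ ($L{\left(b,y \right)} = 206 \left(- \frac{1}{158}\right) = - \frac{103}{79}$)
$L{\left(608,-121 \right)} - 497969 = - \frac{103}{79} - 497969 = - \frac{39339654}{79}$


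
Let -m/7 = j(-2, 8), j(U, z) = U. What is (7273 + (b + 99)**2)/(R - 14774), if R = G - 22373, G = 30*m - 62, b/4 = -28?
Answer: -7442/36789 ≈ -0.20229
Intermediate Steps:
b = -112 (b = 4*(-28) = -112)
m = 14 (m = -7*(-2) = 14)
G = 358 (G = 30*14 - 62 = 420 - 62 = 358)
R = -22015 (R = 358 - 22373 = -22015)
(7273 + (b + 99)**2)/(R - 14774) = (7273 + (-112 + 99)**2)/(-22015 - 14774) = (7273 + (-13)**2)/(-36789) = (7273 + 169)*(-1/36789) = 7442*(-1/36789) = -7442/36789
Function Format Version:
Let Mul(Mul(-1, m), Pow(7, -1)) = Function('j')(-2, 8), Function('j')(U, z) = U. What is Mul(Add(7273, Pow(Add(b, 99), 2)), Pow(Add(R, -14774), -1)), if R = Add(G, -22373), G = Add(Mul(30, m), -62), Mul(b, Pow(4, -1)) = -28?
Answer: Rational(-7442, 36789) ≈ -0.20229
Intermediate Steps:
b = -112 (b = Mul(4, -28) = -112)
m = 14 (m = Mul(-7, -2) = 14)
G = 358 (G = Add(Mul(30, 14), -62) = Add(420, -62) = 358)
R = -22015 (R = Add(358, -22373) = -22015)
Mul(Add(7273, Pow(Add(b, 99), 2)), Pow(Add(R, -14774), -1)) = Mul(Add(7273, Pow(Add(-112, 99), 2)), Pow(Add(-22015, -14774), -1)) = Mul(Add(7273, Pow(-13, 2)), Pow(-36789, -1)) = Mul(Add(7273, 169), Rational(-1, 36789)) = Mul(7442, Rational(-1, 36789)) = Rational(-7442, 36789)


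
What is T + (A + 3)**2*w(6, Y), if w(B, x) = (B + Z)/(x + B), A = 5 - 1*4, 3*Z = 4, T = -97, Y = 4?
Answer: -1279/15 ≈ -85.267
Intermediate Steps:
Z = 4/3 (Z = (1/3)*4 = 4/3 ≈ 1.3333)
A = 1 (A = 5 - 4 = 1)
w(B, x) = (4/3 + B)/(B + x) (w(B, x) = (B + 4/3)/(x + B) = (4/3 + B)/(B + x))
T + (A + 3)**2*w(6, Y) = -97 + (1 + 3)**2*((4/3 + 6)/(6 + 4)) = -97 + 4**2*((22/3)/10) = -97 + 16*((1/10)*(22/3)) = -97 + 16*(11/15) = -97 + 176/15 = -1279/15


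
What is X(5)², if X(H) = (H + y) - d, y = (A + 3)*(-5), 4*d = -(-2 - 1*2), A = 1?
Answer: 256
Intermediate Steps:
d = 1 (d = (-(-2 - 1*2))/4 = (-(-2 - 2))/4 = (-1*(-4))/4 = (¼)*4 = 1)
y = -20 (y = (1 + 3)*(-5) = 4*(-5) = -20)
X(H) = -21 + H (X(H) = (H - 20) - 1*1 = (-20 + H) - 1 = -21 + H)
X(5)² = (-21 + 5)² = (-16)² = 256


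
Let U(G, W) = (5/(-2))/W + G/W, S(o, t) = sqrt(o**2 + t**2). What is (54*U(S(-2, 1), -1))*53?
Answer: 7155 - 2862*sqrt(5) ≈ 755.37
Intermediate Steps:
U(G, W) = -5/(2*W) + G/W (U(G, W) = (5*(-1/2))/W + G/W = -5/(2*W) + G/W)
(54*U(S(-2, 1), -1))*53 = (54*((-5/2 + sqrt((-2)**2 + 1**2))/(-1)))*53 = (54*(-(-5/2 + sqrt(4 + 1))))*53 = (54*(-(-5/2 + sqrt(5))))*53 = (54*(5/2 - sqrt(5)))*53 = (135 - 54*sqrt(5))*53 = 7155 - 2862*sqrt(5)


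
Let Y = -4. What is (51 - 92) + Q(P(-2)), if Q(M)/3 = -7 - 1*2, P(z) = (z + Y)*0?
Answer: -68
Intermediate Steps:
P(z) = 0 (P(z) = (z - 4)*0 = (-4 + z)*0 = 0)
Q(M) = -27 (Q(M) = 3*(-7 - 1*2) = 3*(-7 - 2) = 3*(-9) = -27)
(51 - 92) + Q(P(-2)) = (51 - 92) - 27 = -41 - 27 = -68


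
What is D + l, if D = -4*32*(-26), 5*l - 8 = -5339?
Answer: 11309/5 ≈ 2261.8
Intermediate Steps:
l = -5331/5 (l = 8/5 + (⅕)*(-5339) = 8/5 - 5339/5 = -5331/5 ≈ -1066.2)
D = 3328 (D = -128*(-26) = 3328)
D + l = 3328 - 5331/5 = 11309/5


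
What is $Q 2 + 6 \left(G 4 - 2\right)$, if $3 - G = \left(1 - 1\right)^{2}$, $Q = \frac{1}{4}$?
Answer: $\frac{121}{2} \approx 60.5$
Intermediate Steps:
$Q = \frac{1}{4} \approx 0.25$
$G = 3$ ($G = 3 - \left(1 - 1\right)^{2} = 3 - 0^{2} = 3 - 0 = 3 + 0 = 3$)
$Q 2 + 6 \left(G 4 - 2\right) = \frac{1}{4} \cdot 2 + 6 \left(3 \cdot 4 - 2\right) = \frac{1}{2} + 6 \left(12 - 2\right) = \frac{1}{2} + 6 \cdot 10 = \frac{1}{2} + 60 = \frac{121}{2}$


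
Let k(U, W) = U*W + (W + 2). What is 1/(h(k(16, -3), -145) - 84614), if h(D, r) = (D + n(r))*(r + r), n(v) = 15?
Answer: -1/74754 ≈ -1.3377e-5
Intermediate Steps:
k(U, W) = 2 + W + U*W (k(U, W) = U*W + (2 + W) = 2 + W + U*W)
h(D, r) = 2*r*(15 + D) (h(D, r) = (D + 15)*(r + r) = (15 + D)*(2*r) = 2*r*(15 + D))
1/(h(k(16, -3), -145) - 84614) = 1/(2*(-145)*(15 + (2 - 3 + 16*(-3))) - 84614) = 1/(2*(-145)*(15 + (2 - 3 - 48)) - 84614) = 1/(2*(-145)*(15 - 49) - 84614) = 1/(2*(-145)*(-34) - 84614) = 1/(9860 - 84614) = 1/(-74754) = -1/74754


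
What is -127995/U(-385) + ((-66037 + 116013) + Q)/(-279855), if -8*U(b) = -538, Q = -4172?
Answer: -47764161392/25093665 ≈ -1903.4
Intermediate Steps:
U(b) = 269/4 (U(b) = -⅛*(-538) = 269/4)
-127995/U(-385) + ((-66037 + 116013) + Q)/(-279855) = -127995/269/4 + ((-66037 + 116013) - 4172)/(-279855) = -127995*4/269 + (49976 - 4172)*(-1/279855) = -511980/269 + 45804*(-1/279855) = -511980/269 - 15268/93285 = -47764161392/25093665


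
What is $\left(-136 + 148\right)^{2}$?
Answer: $144$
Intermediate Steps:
$\left(-136 + 148\right)^{2} = 12^{2} = 144$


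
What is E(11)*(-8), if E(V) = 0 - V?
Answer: 88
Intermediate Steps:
E(V) = -V
E(11)*(-8) = -1*11*(-8) = -11*(-8) = 88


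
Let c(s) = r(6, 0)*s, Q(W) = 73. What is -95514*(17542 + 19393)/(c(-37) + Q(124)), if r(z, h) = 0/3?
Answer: -3527809590/73 ≈ -4.8326e+7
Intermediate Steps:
r(z, h) = 0 (r(z, h) = 0*(⅓) = 0)
c(s) = 0 (c(s) = 0*s = 0)
-95514*(17542 + 19393)/(c(-37) + Q(124)) = -95514*(17542 + 19393)/(0 + 73) = -95514/(73/36935) = -95514/(73*(1/36935)) = -95514/73/36935 = -95514*36935/73 = -3527809590/73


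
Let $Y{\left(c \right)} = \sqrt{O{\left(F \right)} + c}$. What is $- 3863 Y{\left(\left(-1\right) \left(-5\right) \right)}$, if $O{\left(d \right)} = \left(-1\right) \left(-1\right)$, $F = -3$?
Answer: $- 3863 \sqrt{6} \approx -9462.4$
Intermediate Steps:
$O{\left(d \right)} = 1$
$Y{\left(c \right)} = \sqrt{1 + c}$
$- 3863 Y{\left(\left(-1\right) \left(-5\right) \right)} = - 3863 \sqrt{1 - -5} = - 3863 \sqrt{1 + 5} = - 3863 \sqrt{6}$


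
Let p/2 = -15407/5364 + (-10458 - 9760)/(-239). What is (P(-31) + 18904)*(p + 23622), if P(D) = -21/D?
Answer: 8935089284292575/19870938 ≈ 4.4966e+8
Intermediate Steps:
p = 104767079/640998 (p = 2*(-15407/5364 + (-10458 - 9760)/(-239)) = 2*(-15407*1/5364 - 20218*(-1/239)) = 2*(-15407/5364 + 20218/239) = 2*(104767079/1281996) = 104767079/640998 ≈ 163.44)
(P(-31) + 18904)*(p + 23622) = (-21/(-31) + 18904)*(104767079/640998 + 23622) = (-21*(-1/31) + 18904)*(15246421835/640998) = (21/31 + 18904)*(15246421835/640998) = (586045/31)*(15246421835/640998) = 8935089284292575/19870938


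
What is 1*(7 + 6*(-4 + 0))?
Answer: -17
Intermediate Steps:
1*(7 + 6*(-4 + 0)) = 1*(7 + 6*(-4)) = 1*(7 - 24) = 1*(-17) = -17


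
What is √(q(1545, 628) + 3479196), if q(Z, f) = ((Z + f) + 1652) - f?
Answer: √3482393 ≈ 1866.1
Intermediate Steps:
q(Z, f) = 1652 + Z (q(Z, f) = (1652 + Z + f) - f = 1652 + Z)
√(q(1545, 628) + 3479196) = √((1652 + 1545) + 3479196) = √(3197 + 3479196) = √3482393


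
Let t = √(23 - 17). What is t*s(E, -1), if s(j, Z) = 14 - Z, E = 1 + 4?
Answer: 15*√6 ≈ 36.742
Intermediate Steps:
E = 5
t = √6 ≈ 2.4495
t*s(E, -1) = √6*(14 - 1*(-1)) = √6*(14 + 1) = √6*15 = 15*√6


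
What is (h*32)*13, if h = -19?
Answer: -7904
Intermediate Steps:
(h*32)*13 = -19*32*13 = -608*13 = -7904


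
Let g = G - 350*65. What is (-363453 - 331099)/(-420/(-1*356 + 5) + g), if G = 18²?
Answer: 40631292/1311851 ≈ 30.972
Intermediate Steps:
G = 324
g = -22426 (g = 324 - 350*65 = 324 - 22750 = -22426)
(-363453 - 331099)/(-420/(-1*356 + 5) + g) = (-363453 - 331099)/(-420/(-1*356 + 5) - 22426) = -694552/(-420/(-356 + 5) - 22426) = -694552/(-420/(-351) - 22426) = -694552/(-1/351*(-420) - 22426) = -694552/(140/117 - 22426) = -694552/(-2623702/117) = -694552*(-117/2623702) = 40631292/1311851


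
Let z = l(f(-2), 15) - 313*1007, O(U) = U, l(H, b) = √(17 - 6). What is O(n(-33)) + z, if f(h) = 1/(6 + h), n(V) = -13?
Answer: -315204 + √11 ≈ -3.1520e+5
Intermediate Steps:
l(H, b) = √11
z = -315191 + √11 (z = √11 - 313*1007 = √11 - 315191 = -315191 + √11 ≈ -3.1519e+5)
O(n(-33)) + z = -13 + (-315191 + √11) = -315204 + √11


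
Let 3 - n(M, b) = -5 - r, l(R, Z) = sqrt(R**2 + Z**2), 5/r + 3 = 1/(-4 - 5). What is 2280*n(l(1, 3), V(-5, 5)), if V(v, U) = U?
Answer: 102030/7 ≈ 14576.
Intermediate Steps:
r = -45/28 (r = 5/(-3 + 1/(-4 - 5)) = 5/(-3 + 1/(-9)) = 5/(-3 - 1/9) = 5/(-28/9) = 5*(-9/28) = -45/28 ≈ -1.6071)
n(M, b) = 179/28 (n(M, b) = 3 - (-5 - 1*(-45/28)) = 3 - (-5 + 45/28) = 3 - 1*(-95/28) = 3 + 95/28 = 179/28)
2280*n(l(1, 3), V(-5, 5)) = 2280*(179/28) = 102030/7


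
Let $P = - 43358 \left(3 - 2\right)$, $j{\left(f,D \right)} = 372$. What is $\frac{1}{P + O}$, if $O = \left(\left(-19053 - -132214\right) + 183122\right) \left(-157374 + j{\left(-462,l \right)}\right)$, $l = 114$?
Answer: $- \frac{1}{46517066924} \approx -2.1497 \cdot 10^{-11}$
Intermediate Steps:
$O = -46517023566$ ($O = \left(\left(-19053 - -132214\right) + 183122\right) \left(-157374 + 372\right) = \left(\left(-19053 + 132214\right) + 183122\right) \left(-157002\right) = \left(113161 + 183122\right) \left(-157002\right) = 296283 \left(-157002\right) = -46517023566$)
$P = -43358$ ($P = - 43358 \left(3 - 2\right) = \left(-43358\right) 1 = -43358$)
$\frac{1}{P + O} = \frac{1}{-43358 - 46517023566} = \frac{1}{-46517066924} = - \frac{1}{46517066924}$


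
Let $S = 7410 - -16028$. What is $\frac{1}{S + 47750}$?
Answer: $\frac{1}{71188} \approx 1.4047 \cdot 10^{-5}$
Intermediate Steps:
$S = 23438$ ($S = 7410 + 16028 = 23438$)
$\frac{1}{S + 47750} = \frac{1}{23438 + 47750} = \frac{1}{71188}$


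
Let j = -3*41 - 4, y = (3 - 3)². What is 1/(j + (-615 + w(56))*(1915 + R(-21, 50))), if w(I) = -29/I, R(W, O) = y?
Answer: -56/66015247 ≈ -8.4829e-7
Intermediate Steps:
y = 0 (y = 0² = 0)
R(W, O) = 0
j = -127 (j = -123 - 4 = -127)
1/(j + (-615 + w(56))*(1915 + R(-21, 50))) = 1/(-127 + (-615 - 29/56)*(1915 + 0)) = 1/(-127 + (-615 - 29*1/56)*1915) = 1/(-127 + (-615 - 29/56)*1915) = 1/(-127 - 34469/56*1915) = 1/(-127 - 66008135/56) = 1/(-66015247/56) = -56/66015247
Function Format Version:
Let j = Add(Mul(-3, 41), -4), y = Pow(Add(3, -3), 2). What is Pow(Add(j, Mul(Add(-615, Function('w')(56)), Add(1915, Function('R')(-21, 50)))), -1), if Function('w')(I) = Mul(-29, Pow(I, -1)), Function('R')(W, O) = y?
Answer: Rational(-56, 66015247) ≈ -8.4829e-7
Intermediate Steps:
y = 0 (y = Pow(0, 2) = 0)
Function('R')(W, O) = 0
j = -127 (j = Add(-123, -4) = -127)
Pow(Add(j, Mul(Add(-615, Function('w')(56)), Add(1915, Function('R')(-21, 50)))), -1) = Pow(Add(-127, Mul(Add(-615, Mul(-29, Pow(56, -1))), Add(1915, 0))), -1) = Pow(Add(-127, Mul(Add(-615, Mul(-29, Rational(1, 56))), 1915)), -1) = Pow(Add(-127, Mul(Add(-615, Rational(-29, 56)), 1915)), -1) = Pow(Add(-127, Mul(Rational(-34469, 56), 1915)), -1) = Pow(Add(-127, Rational(-66008135, 56)), -1) = Pow(Rational(-66015247, 56), -1) = Rational(-56, 66015247)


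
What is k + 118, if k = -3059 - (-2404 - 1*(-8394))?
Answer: -8931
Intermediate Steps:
k = -9049 (k = -3059 - (-2404 + 8394) = -3059 - 1*5990 = -3059 - 5990 = -9049)
k + 118 = -9049 + 118 = -8931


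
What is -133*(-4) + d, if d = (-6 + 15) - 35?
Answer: 506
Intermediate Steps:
d = -26 (d = 9 - 35 = -26)
-133*(-4) + d = -133*(-4) - 26 = 532 - 26 = 506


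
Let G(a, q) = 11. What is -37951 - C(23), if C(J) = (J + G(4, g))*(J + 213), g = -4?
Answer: -45975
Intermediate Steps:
C(J) = (11 + J)*(213 + J) (C(J) = (J + 11)*(J + 213) = (11 + J)*(213 + J))
-37951 - C(23) = -37951 - (2343 + 23**2 + 224*23) = -37951 - (2343 + 529 + 5152) = -37951 - 1*8024 = -37951 - 8024 = -45975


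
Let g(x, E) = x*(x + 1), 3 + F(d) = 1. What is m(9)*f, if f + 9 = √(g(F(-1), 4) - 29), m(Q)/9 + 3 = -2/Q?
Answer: 261 - 87*I*√3 ≈ 261.0 - 150.69*I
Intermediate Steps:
m(Q) = -27 - 18/Q (m(Q) = -27 + 9*(-2/Q) = -27 - 18/Q)
F(d) = -2 (F(d) = -3 + 1 = -2)
g(x, E) = x*(1 + x)
f = -9 + 3*I*√3 (f = -9 + √(-2*(1 - 2) - 29) = -9 + √(-2*(-1) - 29) = -9 + √(2 - 29) = -9 + √(-27) = -9 + 3*I*√3 ≈ -9.0 + 5.1962*I)
m(9)*f = (-27 - 18/9)*(-9 + 3*I*√3) = (-27 - 18*⅑)*(-9 + 3*I*√3) = (-27 - 2)*(-9 + 3*I*√3) = -29*(-9 + 3*I*√3) = 261 - 87*I*√3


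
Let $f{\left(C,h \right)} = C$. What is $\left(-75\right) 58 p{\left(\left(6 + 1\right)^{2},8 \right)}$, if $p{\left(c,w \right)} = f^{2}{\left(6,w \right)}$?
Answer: $-156600$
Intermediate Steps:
$p{\left(c,w \right)} = 36$ ($p{\left(c,w \right)} = 6^{2} = 36$)
$\left(-75\right) 58 p{\left(\left(6 + 1\right)^{2},8 \right)} = \left(-75\right) 58 \cdot 36 = \left(-4350\right) 36 = -156600$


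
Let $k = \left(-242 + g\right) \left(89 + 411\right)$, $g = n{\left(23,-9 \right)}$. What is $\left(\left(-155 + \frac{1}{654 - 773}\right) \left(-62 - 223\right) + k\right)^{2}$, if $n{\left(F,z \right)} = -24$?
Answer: $\frac{111722574612100}{14161} \approx 7.8895 \cdot 10^{9}$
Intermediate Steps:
$g = -24$
$k = -133000$ ($k = \left(-242 - 24\right) \left(89 + 411\right) = \left(-266\right) 500 = -133000$)
$\left(\left(-155 + \frac{1}{654 - 773}\right) \left(-62 - 223\right) + k\right)^{2} = \left(\left(-155 + \frac{1}{654 - 773}\right) \left(-62 - 223\right) - 133000\right)^{2} = \left(\left(-155 + \frac{1}{-119}\right) \left(-285\right) - 133000\right)^{2} = \left(\left(-155 - \frac{1}{119}\right) \left(-285\right) - 133000\right)^{2} = \left(\left(- \frac{18446}{119}\right) \left(-285\right) - 133000\right)^{2} = \left(\frac{5257110}{119} - 133000\right)^{2} = \left(- \frac{10569890}{119}\right)^{2} = \frac{111722574612100}{14161}$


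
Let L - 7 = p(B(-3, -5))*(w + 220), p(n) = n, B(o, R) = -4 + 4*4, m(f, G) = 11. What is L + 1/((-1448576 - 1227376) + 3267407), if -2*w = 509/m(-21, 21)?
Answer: 15415091676/6506005 ≈ 2369.4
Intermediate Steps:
B(o, R) = 12 (B(o, R) = -4 + 16 = 12)
w = -509/22 (w = -509/(2*11) = -½*509/11 = -509/22 ≈ -23.136)
L = 26063/11 (L = 7 + 12*(-509/22 + 220) = 7 + 12*(4331/22) = 7 + 25986/11 = 26063/11 ≈ 2369.4)
L + 1/((-1448576 - 1227376) + 3267407) = 26063/11 + 1/((-1448576 - 1227376) + 3267407) = 26063/11 + 1/(-2675952 + 3267407) = 26063/11 + 1/591455 = 15415091676/6506005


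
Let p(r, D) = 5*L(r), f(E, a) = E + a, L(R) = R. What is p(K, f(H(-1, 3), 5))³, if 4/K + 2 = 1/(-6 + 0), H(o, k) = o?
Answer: -1728000/2197 ≈ -786.53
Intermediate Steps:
K = -24/13 (K = 4/(-2 + 1/(-6 + 0)) = 4/(-2 + 1/(-6)) = 4/(-2 - ⅙) = 4/(-13/6) = 4*(-6/13) = -24/13 ≈ -1.8462)
p(r, D) = 5*r
p(K, f(H(-1, 3), 5))³ = (5*(-24/13))³ = (-120/13)³ = -1728000/2197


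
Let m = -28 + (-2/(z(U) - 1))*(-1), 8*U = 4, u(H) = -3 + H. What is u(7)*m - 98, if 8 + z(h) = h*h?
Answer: -7382/35 ≈ -210.91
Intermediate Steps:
U = 1/2 (U = (1/8)*4 = 1/2 ≈ 0.50000)
z(h) = -8 + h**2 (z(h) = -8 + h*h = -8 + h**2)
m = -988/35 (m = -28 + (-2/((-8 + (1/2)**2) - 1))*(-1) = -28 + (-2/((-8 + 1/4) - 1))*(-1) = -28 + (-2/(-31/4 - 1))*(-1) = -28 + (-2/(-35/4))*(-1) = -28 - 4/35*(-2)*(-1) = -28 + (8/35)*(-1) = -28 - 8/35 = -988/35 ≈ -28.229)
u(7)*m - 98 = (-3 + 7)*(-988/35) - 98 = 4*(-988/35) - 98 = -3952/35 - 98 = -7382/35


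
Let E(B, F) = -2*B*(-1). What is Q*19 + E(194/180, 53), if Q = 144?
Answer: 123217/45 ≈ 2738.2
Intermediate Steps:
E(B, F) = 2*B
Q*19 + E(194/180, 53) = 144*19 + 2*(194/180) = 2736 + 2*(194*(1/180)) = 2736 + 2*(97/90) = 2736 + 97/45 = 123217/45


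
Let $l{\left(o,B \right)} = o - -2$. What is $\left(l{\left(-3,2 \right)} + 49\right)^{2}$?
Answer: $2304$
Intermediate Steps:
$l{\left(o,B \right)} = 2 + o$ ($l{\left(o,B \right)} = o + 2 = 2 + o$)
$\left(l{\left(-3,2 \right)} + 49\right)^{2} = \left(\left(2 - 3\right) + 49\right)^{2} = \left(-1 + 49\right)^{2} = 48^{2} = 2304$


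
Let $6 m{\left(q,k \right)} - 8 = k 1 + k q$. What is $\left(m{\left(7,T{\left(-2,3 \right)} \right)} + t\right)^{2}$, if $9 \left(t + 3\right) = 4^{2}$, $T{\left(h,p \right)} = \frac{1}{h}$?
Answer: $\frac{25}{81} \approx 0.30864$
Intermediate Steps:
$t = - \frac{11}{9}$ ($t = -3 + \frac{4^{2}}{9} = -3 + \frac{1}{9} \cdot 16 = -3 + \frac{16}{9} = - \frac{11}{9} \approx -1.2222$)
$m{\left(q,k \right)} = \frac{4}{3} + \frac{k}{6} + \frac{k q}{6}$ ($m{\left(q,k \right)} = \frac{4}{3} + \frac{k 1 + k q}{6} = \frac{4}{3} + \frac{k + k q}{6} = \frac{4}{3} + \left(\frac{k}{6} + \frac{k q}{6}\right) = \frac{4}{3} + \frac{k}{6} + \frac{k q}{6}$)
$\left(m{\left(7,T{\left(-2,3 \right)} \right)} + t\right)^{2} = \left(\left(\frac{4}{3} + \frac{1}{6 \left(-2\right)} + \frac{1}{6} \frac{1}{-2} \cdot 7\right) - \frac{11}{9}\right)^{2} = \left(\left(\frac{4}{3} + \frac{1}{6} \left(- \frac{1}{2}\right) + \frac{1}{6} \left(- \frac{1}{2}\right) 7\right) - \frac{11}{9}\right)^{2} = \left(\left(\frac{4}{3} - \frac{1}{12} - \frac{7}{12}\right) - \frac{11}{9}\right)^{2} = \left(\frac{2}{3} - \frac{11}{9}\right)^{2} = \left(- \frac{5}{9}\right)^{2} = \frac{25}{81}$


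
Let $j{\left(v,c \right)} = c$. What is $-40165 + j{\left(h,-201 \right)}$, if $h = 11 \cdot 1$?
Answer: $-40366$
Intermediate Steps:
$h = 11$
$-40165 + j{\left(h,-201 \right)} = -40165 - 201 = -40366$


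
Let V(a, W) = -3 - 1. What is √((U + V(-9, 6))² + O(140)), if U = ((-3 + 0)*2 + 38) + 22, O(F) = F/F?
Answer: √2501 ≈ 50.010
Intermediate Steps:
V(a, W) = -4
O(F) = 1
U = 54 (U = (-3*2 + 38) + 22 = (-6 + 38) + 22 = 32 + 22 = 54)
√((U + V(-9, 6))² + O(140)) = √((54 - 4)² + 1) = √(50² + 1) = √(2500 + 1) = √2501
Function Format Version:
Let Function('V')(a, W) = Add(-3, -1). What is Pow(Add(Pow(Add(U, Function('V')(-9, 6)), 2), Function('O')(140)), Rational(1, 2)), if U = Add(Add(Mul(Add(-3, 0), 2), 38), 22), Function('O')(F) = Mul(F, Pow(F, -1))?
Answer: Pow(2501, Rational(1, 2)) ≈ 50.010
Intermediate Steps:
Function('V')(a, W) = -4
Function('O')(F) = 1
U = 54 (U = Add(Add(Mul(-3, 2), 38), 22) = Add(Add(-6, 38), 22) = Add(32, 22) = 54)
Pow(Add(Pow(Add(U, Function('V')(-9, 6)), 2), Function('O')(140)), Rational(1, 2)) = Pow(Add(Pow(Add(54, -4), 2), 1), Rational(1, 2)) = Pow(Add(Pow(50, 2), 1), Rational(1, 2)) = Pow(Add(2500, 1), Rational(1, 2)) = Pow(2501, Rational(1, 2))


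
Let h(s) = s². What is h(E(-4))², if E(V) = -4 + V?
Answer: 4096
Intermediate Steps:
h(E(-4))² = ((-4 - 4)²)² = ((-8)²)² = 64² = 4096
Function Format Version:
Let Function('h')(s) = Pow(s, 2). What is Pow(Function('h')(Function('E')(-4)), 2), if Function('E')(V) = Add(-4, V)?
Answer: 4096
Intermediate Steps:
Pow(Function('h')(Function('E')(-4)), 2) = Pow(Pow(Add(-4, -4), 2), 2) = Pow(Pow(-8, 2), 2) = Pow(64, 2) = 4096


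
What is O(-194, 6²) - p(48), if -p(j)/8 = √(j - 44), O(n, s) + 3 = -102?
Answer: -89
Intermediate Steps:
O(n, s) = -105 (O(n, s) = -3 - 102 = -105)
p(j) = -8*√(-44 + j) (p(j) = -8*√(j - 44) = -8*√(-44 + j))
O(-194, 6²) - p(48) = -105 - (-8)*√(-44 + 48) = -105 - (-8)*√4 = -105 - (-8)*2 = -105 - 1*(-16) = -105 + 16 = -89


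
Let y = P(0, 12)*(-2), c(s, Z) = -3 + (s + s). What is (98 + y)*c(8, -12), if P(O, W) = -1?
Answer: 1300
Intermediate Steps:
c(s, Z) = -3 + 2*s
y = 2 (y = -1*(-2) = 2)
(98 + y)*c(8, -12) = (98 + 2)*(-3 + 2*8) = 100*(-3 + 16) = 100*13 = 1300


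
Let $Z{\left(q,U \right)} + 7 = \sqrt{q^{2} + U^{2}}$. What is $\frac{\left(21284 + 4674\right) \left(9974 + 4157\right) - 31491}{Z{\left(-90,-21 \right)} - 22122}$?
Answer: $- \frac{8116496903903}{489684100} - \frac{1100343021 \sqrt{949}}{489684100} \approx -16644.0$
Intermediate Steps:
$Z{\left(q,U \right)} = -7 + \sqrt{U^{2} + q^{2}}$ ($Z{\left(q,U \right)} = -7 + \sqrt{q^{2} + U^{2}} = -7 + \sqrt{U^{2} + q^{2}}$)
$\frac{\left(21284 + 4674\right) \left(9974 + 4157\right) - 31491}{Z{\left(-90,-21 \right)} - 22122} = \frac{\left(21284 + 4674\right) \left(9974 + 4157\right) - 31491}{\left(-7 + \sqrt{\left(-21\right)^{2} + \left(-90\right)^{2}}\right) - 22122} = \frac{25958 \cdot 14131 - 31491}{\left(-7 + \sqrt{441 + 8100}\right) - 22122} = \frac{366812498 - 31491}{\left(-7 + \sqrt{8541}\right) - 22122} = \frac{366781007}{\left(-7 + 3 \sqrt{949}\right) - 22122} = \frac{366781007}{-22129 + 3 \sqrt{949}}$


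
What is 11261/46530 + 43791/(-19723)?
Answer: -15004087/7584390 ≈ -1.9783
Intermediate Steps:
11261/46530 + 43791/(-19723) = 11261*(1/46530) + 43791*(-1/19723) = 11261/46530 - 3981/1793 = -15004087/7584390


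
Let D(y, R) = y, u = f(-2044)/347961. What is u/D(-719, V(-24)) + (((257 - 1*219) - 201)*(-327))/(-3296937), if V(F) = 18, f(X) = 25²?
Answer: -4445705261428/274946917077861 ≈ -0.016169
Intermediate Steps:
f(X) = 625
u = 625/347961 ≈ 0.0017962
u/D(-719, V(-24)) + (((257 - 1*219) - 201)*(-327))/(-3296937) = (625/347961)/(-719) + (((257 - 1*219) - 201)*(-327))/(-3296937) = (625/347961)*(-1/719) + (((257 - 219) - 201)*(-327))*(-1/3296937) = -625/250183959 + ((38 - 201)*(-327))*(-1/3296937) = -625/250183959 - 163*(-327)*(-1/3296937) = -625/250183959 + 53301*(-1/3296937) = -625/250183959 - 17767/1098979 = -4445705261428/274946917077861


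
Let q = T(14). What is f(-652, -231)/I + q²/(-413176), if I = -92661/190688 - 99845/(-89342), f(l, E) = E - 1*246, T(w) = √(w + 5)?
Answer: -1678813801018225727/2223036511275224 ≈ -755.19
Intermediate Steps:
T(w) = √(5 + w)
q = √19 (q = √(5 + 14) = √19 ≈ 4.3589)
f(l, E) = -246 + E (f(l, E) = E - 246 = -246 + E)
I = 5380362149/8518223648 (I = -92661*1/190688 - 99845*(-1/89342) = -92661/190688 + 99845/89342 = 5380362149/8518223648 ≈ 0.63163)
f(-652, -231)/I + q²/(-413176) = (-246 - 231)/(5380362149/8518223648) + (√19)²/(-413176) = -477*8518223648/5380362149 + 19*(-1/413176) = -4063192680096/5380362149 - 19/413176 = -1678813801018225727/2223036511275224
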